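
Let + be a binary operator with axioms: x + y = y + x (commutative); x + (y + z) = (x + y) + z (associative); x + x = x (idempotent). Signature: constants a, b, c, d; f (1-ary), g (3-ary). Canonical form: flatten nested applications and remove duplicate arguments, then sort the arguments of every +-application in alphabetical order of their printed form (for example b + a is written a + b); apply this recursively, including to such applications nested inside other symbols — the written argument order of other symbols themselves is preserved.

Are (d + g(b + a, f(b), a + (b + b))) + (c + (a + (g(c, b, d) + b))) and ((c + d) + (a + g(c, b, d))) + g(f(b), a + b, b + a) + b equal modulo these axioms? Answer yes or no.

Left:  (d + g(b + a, f(b), a + (b + b))) + (c + (a + (g(c, b, d) + b)))
  Flatten:  d + g(b + a, f(b), a + (b + b)) + c + a + g(c, b, d) + b
  Canonicalize subterm:  g(b + a, f(b), a + (b + b))  →  g(a + b, f(b), a + b)
  Order the arguments:  a + b + c + d + g(a + b, f(b), a + b) + g(c, b, d)
Right:  ((c + d) + (a + g(c, b, d))) + g(f(b), a + b, b + a) + b
  Merge nested applications:  c + d + a + g(c, b, d) + g(f(b), a + b, b + a) + b
  Simplify inside:  g(f(b), a + b, b + a)  →  g(f(b), a + b, a + b)
  Sort:  a + b + c + d + g(c, b, d) + g(f(b), a + b, a + b)

Answer: no — a + b + c + d + g(a + b, f(b), a + b) + g(c, b, d) vs a + b + c + d + g(c, b, d) + g(f(b), a + b, a + b)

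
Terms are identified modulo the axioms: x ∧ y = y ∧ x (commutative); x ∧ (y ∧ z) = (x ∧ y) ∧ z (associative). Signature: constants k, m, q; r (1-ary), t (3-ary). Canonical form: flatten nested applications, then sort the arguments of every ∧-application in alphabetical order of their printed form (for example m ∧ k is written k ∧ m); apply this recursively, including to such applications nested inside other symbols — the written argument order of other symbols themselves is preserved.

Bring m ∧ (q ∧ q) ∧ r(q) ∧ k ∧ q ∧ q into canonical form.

Merge nested applications:  m ∧ q ∧ q ∧ r(q) ∧ k ∧ q ∧ q
Sort:  k ∧ m ∧ q ∧ q ∧ q ∧ q ∧ r(q)

Answer: k ∧ m ∧ q ∧ q ∧ q ∧ q ∧ r(q)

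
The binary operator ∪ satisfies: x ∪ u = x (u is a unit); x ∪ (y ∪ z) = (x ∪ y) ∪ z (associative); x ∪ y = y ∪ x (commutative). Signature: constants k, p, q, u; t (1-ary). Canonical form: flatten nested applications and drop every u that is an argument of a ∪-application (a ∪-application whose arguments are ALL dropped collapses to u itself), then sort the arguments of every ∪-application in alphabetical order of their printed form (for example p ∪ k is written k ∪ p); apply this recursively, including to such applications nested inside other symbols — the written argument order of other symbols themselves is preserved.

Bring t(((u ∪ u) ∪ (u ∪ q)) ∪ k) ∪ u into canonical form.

Inside:  t(((u ∪ u) ∪ (u ∪ q)) ∪ k)  →  t(k ∪ q)
Drop the unit:  drop u
Sort arguments:  t(k ∪ q)

Answer: t(k ∪ q)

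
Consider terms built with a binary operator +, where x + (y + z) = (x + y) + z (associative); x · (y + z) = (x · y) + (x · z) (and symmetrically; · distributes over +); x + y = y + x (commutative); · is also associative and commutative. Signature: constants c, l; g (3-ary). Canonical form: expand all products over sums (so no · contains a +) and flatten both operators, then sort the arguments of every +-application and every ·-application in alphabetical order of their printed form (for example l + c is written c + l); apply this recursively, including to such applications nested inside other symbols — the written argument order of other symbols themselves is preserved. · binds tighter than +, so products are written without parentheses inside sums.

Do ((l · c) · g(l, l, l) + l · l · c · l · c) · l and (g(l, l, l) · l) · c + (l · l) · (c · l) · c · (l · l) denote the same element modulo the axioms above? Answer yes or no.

Answer: no — c · c · l · l · l · l + c · g(l, l, l) · l · l vs c · c · l · l · l · l · l + c · g(l, l, l) · l

Derivation:
Left:  ((l · c) · g(l, l, l) + l · l · c · l · c) · l
  Distribute:  c · g(l, l, l) · l · l + c · c · l · l · l · l
  Order the arguments:  c · c · l · l · l · l + c · g(l, l, l) · l · l
Right:  (g(l, l, l) · l) · c + (l · l) · (c · l) · c · (l · l)
  Merge nested applications:  c · g(l, l, l) · l + c · c · l · l · l · l · l
  Sort arguments:  c · c · l · l · l · l · l + c · g(l, l, l) · l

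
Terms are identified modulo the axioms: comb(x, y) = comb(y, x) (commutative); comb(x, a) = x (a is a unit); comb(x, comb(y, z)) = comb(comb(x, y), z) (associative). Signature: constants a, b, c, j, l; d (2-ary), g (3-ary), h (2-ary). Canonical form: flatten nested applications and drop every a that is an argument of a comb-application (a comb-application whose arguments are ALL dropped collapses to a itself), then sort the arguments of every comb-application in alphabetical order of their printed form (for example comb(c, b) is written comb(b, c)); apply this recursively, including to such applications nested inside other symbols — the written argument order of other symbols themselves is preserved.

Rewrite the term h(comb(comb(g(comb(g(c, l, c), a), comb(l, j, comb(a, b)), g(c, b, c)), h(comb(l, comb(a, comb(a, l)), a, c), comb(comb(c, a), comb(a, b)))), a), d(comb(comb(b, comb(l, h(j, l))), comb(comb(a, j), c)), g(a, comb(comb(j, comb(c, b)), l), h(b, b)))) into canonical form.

Descend into:  comb(comb(g(comb(g(c, l, c), a), comb(l, j, comb(a, b)), g(c, b, c)), h(comb(l, comb(a, comb(a, l)), a, c), comb(comb(c, a), comb(a, b)))), a)
Merge nested applications:  comb(g(comb(g(c, l, c), a), comb(l, j, comb(a, b)), g(c, b, c)), h(comb(l, comb(a, comb(a, l)), a, c), comb(comb(c, a), comb(a, b))), a)
Canonicalize subterm:  g(comb(g(c, l, c), a), comb(l, j, comb(a, b)), g(c, b, c))  →  g(g(c, l, c), comb(b, j, l), g(c, b, c))
Simplify inside:  h(comb(l, comb(a, comb(a, l)), a, c), comb(comb(c, a), comb(a, b)))  →  h(comb(c, l, l), comb(b, c))
Units out:  drop a
Sort:  comb(g(g(c, l, c), comb(b, j, l), g(c, b, c)), h(comb(c, l, l), comb(b, c)))
Reassemble:  h(comb(g(g(c, l, c), comb(b, j, l), g(c, b, c)), h(comb(c, l, l), comb(b, c))), d(comb(b, c, h(j, l), j, l), g(a, comb(b, c, j, l), h(b, b))))

Answer: h(comb(g(g(c, l, c), comb(b, j, l), g(c, b, c)), h(comb(c, l, l), comb(b, c))), d(comb(b, c, h(j, l), j, l), g(a, comb(b, c, j, l), h(b, b))))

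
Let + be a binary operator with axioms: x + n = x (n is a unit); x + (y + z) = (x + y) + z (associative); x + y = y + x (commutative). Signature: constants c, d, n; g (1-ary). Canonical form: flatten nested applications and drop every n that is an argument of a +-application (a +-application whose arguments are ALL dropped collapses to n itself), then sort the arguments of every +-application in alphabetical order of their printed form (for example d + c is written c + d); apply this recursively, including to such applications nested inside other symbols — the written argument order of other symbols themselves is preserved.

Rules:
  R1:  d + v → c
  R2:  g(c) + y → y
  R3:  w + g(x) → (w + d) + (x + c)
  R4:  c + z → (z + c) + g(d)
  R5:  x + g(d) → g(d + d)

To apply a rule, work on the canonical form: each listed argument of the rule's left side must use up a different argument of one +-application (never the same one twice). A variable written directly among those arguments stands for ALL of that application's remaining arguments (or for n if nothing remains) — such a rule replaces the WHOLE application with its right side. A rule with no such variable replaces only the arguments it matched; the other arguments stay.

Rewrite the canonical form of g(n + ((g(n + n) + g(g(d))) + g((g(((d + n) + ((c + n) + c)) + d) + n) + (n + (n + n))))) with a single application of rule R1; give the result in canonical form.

Canonical form:  g(g(g(c + c + d + d)) + g(g(d)) + g(n))
R1 matches:  uses d;  v := c + c + d
Every leftover argument binds to the variable; the entire application is replaced.
Giving:  g(g(g(c)) + g(g(d)) + g(n))

Answer: g(g(g(c)) + g(g(d)) + g(n))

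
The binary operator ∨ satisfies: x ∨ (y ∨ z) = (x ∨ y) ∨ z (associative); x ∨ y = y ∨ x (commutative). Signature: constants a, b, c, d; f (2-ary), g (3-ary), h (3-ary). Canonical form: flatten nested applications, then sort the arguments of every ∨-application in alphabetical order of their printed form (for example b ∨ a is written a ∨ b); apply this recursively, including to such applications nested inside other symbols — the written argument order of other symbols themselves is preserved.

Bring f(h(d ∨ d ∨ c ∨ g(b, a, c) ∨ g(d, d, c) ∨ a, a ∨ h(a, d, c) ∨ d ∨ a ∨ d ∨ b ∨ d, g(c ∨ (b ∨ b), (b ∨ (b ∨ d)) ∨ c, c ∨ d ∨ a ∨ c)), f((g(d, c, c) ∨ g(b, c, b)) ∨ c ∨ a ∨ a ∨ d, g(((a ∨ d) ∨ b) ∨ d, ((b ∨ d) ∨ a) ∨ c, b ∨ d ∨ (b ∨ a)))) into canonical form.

Work inside:  (g(d, c, c) ∨ g(b, c, b)) ∨ c ∨ a ∨ a ∨ d
Merge nested applications:  g(d, c, c) ∨ g(b, c, b) ∨ c ∨ a ∨ a ∨ d
Order the arguments:  a ∨ a ∨ c ∨ d ∨ g(b, c, b) ∨ g(d, c, c)
Reassemble:  f(h(a ∨ c ∨ d ∨ d ∨ g(b, a, c) ∨ g(d, d, c), a ∨ a ∨ b ∨ d ∨ d ∨ d ∨ h(a, d, c), g(b ∨ b ∨ c, b ∨ b ∨ c ∨ d, a ∨ c ∨ c ∨ d)), f(a ∨ a ∨ c ∨ d ∨ g(b, c, b) ∨ g(d, c, c), g(a ∨ b ∨ d ∨ d, a ∨ b ∨ c ∨ d, a ∨ b ∨ b ∨ d)))

Answer: f(h(a ∨ c ∨ d ∨ d ∨ g(b, a, c) ∨ g(d, d, c), a ∨ a ∨ b ∨ d ∨ d ∨ d ∨ h(a, d, c), g(b ∨ b ∨ c, b ∨ b ∨ c ∨ d, a ∨ c ∨ c ∨ d)), f(a ∨ a ∨ c ∨ d ∨ g(b, c, b) ∨ g(d, c, c), g(a ∨ b ∨ d ∨ d, a ∨ b ∨ c ∨ d, a ∨ b ∨ b ∨ d)))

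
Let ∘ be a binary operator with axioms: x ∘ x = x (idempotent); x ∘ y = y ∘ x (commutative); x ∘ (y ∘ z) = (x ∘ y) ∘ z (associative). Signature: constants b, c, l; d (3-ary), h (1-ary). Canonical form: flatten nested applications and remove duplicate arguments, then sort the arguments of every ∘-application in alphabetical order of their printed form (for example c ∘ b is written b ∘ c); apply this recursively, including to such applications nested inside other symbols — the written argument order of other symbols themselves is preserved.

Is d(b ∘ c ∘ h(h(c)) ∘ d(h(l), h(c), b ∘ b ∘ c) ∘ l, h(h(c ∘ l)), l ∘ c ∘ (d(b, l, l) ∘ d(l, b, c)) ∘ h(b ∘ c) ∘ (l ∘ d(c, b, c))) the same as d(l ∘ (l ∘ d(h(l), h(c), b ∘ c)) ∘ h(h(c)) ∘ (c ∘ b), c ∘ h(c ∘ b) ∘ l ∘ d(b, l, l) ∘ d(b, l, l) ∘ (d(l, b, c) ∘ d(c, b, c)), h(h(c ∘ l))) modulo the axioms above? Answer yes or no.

Answer: no — d(b ∘ c ∘ d(h(l), h(c), b ∘ c) ∘ h(h(c)) ∘ l, h(h(c ∘ l)), c ∘ d(b, l, l) ∘ d(c, b, c) ∘ d(l, b, c) ∘ h(b ∘ c) ∘ l) vs d(b ∘ c ∘ d(h(l), h(c), b ∘ c) ∘ h(h(c)) ∘ l, c ∘ d(b, l, l) ∘ d(c, b, c) ∘ d(l, b, c) ∘ h(b ∘ c) ∘ l, h(h(c ∘ l)))

Derivation:
Left:  d(b ∘ c ∘ h(h(c)) ∘ d(h(l), h(c), b ∘ b ∘ c) ∘ l, h(h(c ∘ l)), l ∘ c ∘ (d(b, l, l) ∘ d(l, b, c)) ∘ h(b ∘ c) ∘ (l ∘ d(c, b, c)))
  Work inside:  l ∘ c ∘ (d(b, l, l) ∘ d(l, b, c)) ∘ h(b ∘ c) ∘ (l ∘ d(c, b, c))
  Flatten:  l ∘ c ∘ d(b, l, l) ∘ d(l, b, c) ∘ h(b ∘ c) ∘ l ∘ d(c, b, c)
  Idempotence:  drop duplicate l
  Sort arguments:  c ∘ d(b, l, l) ∘ d(c, b, c) ∘ d(l, b, c) ∘ h(b ∘ c) ∘ l
  Reassemble:  d(b ∘ c ∘ d(h(l), h(c), b ∘ c) ∘ h(h(c)) ∘ l, h(h(c ∘ l)), c ∘ d(b, l, l) ∘ d(c, b, c) ∘ d(l, b, c) ∘ h(b ∘ c) ∘ l)
Right:  d(l ∘ (l ∘ d(h(l), h(c), b ∘ c)) ∘ h(h(c)) ∘ (c ∘ b), c ∘ h(c ∘ b) ∘ l ∘ d(b, l, l) ∘ d(b, l, l) ∘ (d(l, b, c) ∘ d(c, b, c)), h(h(c ∘ l)))
  Descend into:  c ∘ h(c ∘ b) ∘ l ∘ d(b, l, l) ∘ d(b, l, l) ∘ (d(l, b, c) ∘ d(c, b, c))
  Merge nested applications:  c ∘ h(c ∘ b) ∘ l ∘ d(b, l, l) ∘ d(b, l, l) ∘ d(l, b, c) ∘ d(c, b, c)
  Inside:  h(c ∘ b)  →  h(b ∘ c)
  Drop duplicates:  drop duplicate d(b, l, l)
  Sort arguments:  c ∘ d(b, l, l) ∘ d(c, b, c) ∘ d(l, b, c) ∘ h(b ∘ c) ∘ l
  Rebuild:  d(b ∘ c ∘ d(h(l), h(c), b ∘ c) ∘ h(h(c)) ∘ l, c ∘ d(b, l, l) ∘ d(c, b, c) ∘ d(l, b, c) ∘ h(b ∘ c) ∘ l, h(h(c ∘ l)))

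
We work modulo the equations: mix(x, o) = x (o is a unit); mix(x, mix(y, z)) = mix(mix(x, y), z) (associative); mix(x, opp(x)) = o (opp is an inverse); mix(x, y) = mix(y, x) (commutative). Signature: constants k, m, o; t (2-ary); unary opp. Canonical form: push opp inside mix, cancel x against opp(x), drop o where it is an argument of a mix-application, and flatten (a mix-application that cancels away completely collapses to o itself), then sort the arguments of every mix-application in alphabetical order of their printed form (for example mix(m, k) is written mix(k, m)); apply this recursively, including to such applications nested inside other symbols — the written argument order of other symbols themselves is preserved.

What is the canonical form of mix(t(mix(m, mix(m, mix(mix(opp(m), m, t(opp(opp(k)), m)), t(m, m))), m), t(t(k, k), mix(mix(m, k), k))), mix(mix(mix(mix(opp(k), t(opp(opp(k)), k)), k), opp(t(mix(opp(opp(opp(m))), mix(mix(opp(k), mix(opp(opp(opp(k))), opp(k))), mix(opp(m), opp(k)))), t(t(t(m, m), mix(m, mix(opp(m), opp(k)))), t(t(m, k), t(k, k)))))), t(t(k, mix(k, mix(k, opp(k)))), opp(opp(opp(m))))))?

Answer: mix(opp(t(mix(opp(k), opp(k), opp(k), opp(k), opp(m), opp(m)), t(t(t(m, m), opp(k)), t(t(m, k), t(k, k))))), t(k, k), t(mix(m, m, m, t(k, m), t(m, m)), t(t(k, k), mix(k, k, m))), t(t(k, k), opp(m)))

Derivation:
Push opp inside:  distribute opp over mix and collapse double opp
Inverses cancel:  k cancels
Collect terms:  mix(t(mix(m, m, m, t(k, m), t(m, m)), t(t(k, k), mix(k, k, m))), t(k, k), opp(t(mix(opp(k), opp(k), opp(k), opp(k), opp(m), opp(m)), t(t(t(m, m), opp(k)), t(t(m, k), t(k, k))))), t(t(k, k), opp(m)))
Sort arguments:  mix(opp(t(mix(opp(k), opp(k), opp(k), opp(k), opp(m), opp(m)), t(t(t(m, m), opp(k)), t(t(m, k), t(k, k))))), t(k, k), t(mix(m, m, m, t(k, m), t(m, m)), t(t(k, k), mix(k, k, m))), t(t(k, k), opp(m)))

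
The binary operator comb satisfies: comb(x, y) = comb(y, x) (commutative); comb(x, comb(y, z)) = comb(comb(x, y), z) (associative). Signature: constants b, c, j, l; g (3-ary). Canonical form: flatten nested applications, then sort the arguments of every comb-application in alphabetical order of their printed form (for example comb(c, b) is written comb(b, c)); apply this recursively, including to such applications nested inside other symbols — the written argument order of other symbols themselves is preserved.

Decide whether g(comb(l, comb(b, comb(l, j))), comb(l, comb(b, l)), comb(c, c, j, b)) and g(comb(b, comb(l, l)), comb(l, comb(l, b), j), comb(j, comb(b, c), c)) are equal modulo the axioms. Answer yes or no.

Answer: no — g(comb(b, j, l, l), comb(b, l, l), comb(b, c, c, j)) vs g(comb(b, l, l), comb(b, j, l, l), comb(b, c, c, j))

Derivation:
Left:  g(comb(l, comb(b, comb(l, j))), comb(l, comb(b, l)), comb(c, c, j, b))
  Work inside:  comb(l, comb(b, comb(l, j)))
  Flatten:  comb(l, b, l, j)
  Sort:  comb(b, j, l, l)
  Reassemble:  g(comb(b, j, l, l), comb(b, l, l), comb(b, c, c, j))
Right:  g(comb(b, comb(l, l)), comb(l, comb(l, b), j), comb(j, comb(b, c), c))
  Work inside:  comb(j, comb(b, c), c)
  Merge nested applications:  comb(j, b, c, c)
  Order the arguments:  comb(b, c, c, j)
  Reassemble:  g(comb(b, l, l), comb(b, j, l, l), comb(b, c, c, j))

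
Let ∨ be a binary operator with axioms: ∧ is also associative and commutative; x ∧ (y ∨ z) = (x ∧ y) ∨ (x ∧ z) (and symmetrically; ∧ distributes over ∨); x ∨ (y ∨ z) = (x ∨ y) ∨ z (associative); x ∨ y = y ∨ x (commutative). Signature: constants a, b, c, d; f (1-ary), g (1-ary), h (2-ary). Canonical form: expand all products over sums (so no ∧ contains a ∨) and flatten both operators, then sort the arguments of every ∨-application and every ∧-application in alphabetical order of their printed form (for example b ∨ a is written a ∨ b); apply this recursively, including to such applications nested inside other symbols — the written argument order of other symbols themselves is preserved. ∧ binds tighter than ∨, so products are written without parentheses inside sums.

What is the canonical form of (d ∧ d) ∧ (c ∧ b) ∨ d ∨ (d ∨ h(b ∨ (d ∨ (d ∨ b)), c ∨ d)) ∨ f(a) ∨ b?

Un-nest:  b ∧ c ∧ d ∧ d ∨ d ∨ d ∨ h(b ∨ b ∨ d ∨ d, c ∨ d) ∨ f(a) ∨ b
Sort:  b ∨ b ∧ c ∧ d ∧ d ∨ d ∨ d ∨ f(a) ∨ h(b ∨ b ∨ d ∨ d, c ∨ d)

Answer: b ∨ b ∧ c ∧ d ∧ d ∨ d ∨ d ∨ f(a) ∨ h(b ∨ b ∨ d ∨ d, c ∨ d)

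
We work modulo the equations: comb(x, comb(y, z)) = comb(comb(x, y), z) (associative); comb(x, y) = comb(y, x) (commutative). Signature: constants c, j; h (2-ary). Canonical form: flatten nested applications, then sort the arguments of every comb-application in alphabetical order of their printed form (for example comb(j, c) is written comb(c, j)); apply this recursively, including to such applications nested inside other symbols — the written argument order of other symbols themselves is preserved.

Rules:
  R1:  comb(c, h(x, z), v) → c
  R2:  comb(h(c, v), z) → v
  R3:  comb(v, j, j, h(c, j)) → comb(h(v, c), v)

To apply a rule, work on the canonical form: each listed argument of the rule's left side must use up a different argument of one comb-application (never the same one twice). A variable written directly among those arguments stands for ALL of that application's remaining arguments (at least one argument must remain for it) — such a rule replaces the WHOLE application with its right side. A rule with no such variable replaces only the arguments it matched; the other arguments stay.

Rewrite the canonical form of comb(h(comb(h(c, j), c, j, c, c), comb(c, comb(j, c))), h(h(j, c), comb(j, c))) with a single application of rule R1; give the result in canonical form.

Canonical form:  comb(h(comb(c, c, c, h(c, j), j), comb(c, c, j)), h(h(j, c), comb(c, j)))
Match R1:  consume c, h(c, j);  v := comb(c, c, j), x := c, z := j
Every leftover argument binds to the variable; the entire application is replaced.
Giving:  comb(h(c, comb(c, c, j)), h(h(j, c), comb(c, j)))

Answer: comb(h(c, comb(c, c, j)), h(h(j, c), comb(c, j)))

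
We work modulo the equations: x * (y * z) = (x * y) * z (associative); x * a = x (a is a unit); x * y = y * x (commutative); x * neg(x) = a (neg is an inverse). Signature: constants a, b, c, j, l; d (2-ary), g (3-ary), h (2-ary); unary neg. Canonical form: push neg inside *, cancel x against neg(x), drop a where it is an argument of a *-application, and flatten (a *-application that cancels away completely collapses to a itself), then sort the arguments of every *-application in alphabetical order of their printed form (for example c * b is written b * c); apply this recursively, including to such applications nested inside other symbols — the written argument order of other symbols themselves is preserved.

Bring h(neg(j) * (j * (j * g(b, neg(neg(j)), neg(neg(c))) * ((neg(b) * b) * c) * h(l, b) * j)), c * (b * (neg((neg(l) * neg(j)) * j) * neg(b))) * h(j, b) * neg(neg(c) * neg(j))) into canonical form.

Answer: h(c * g(b, j, c) * h(l, b) * j * j, c * c * h(j, b) * j * l)

Derivation:
Descend into:  neg(j) * (j * (j * g(b, neg(neg(j)), neg(neg(c))) * ((neg(b) * b) * c) * h(l, b) * j))
Push neg inside:  distribute neg over * and collapse double neg
Cancel inverse pairs:  b cancels
Collect:  j * j * g(b, j, c) * c * h(l, b)
Sort arguments:  c * g(b, j, c) * h(l, b) * j * j
Rebuild:  h(c * g(b, j, c) * h(l, b) * j * j, c * c * h(j, b) * j * l)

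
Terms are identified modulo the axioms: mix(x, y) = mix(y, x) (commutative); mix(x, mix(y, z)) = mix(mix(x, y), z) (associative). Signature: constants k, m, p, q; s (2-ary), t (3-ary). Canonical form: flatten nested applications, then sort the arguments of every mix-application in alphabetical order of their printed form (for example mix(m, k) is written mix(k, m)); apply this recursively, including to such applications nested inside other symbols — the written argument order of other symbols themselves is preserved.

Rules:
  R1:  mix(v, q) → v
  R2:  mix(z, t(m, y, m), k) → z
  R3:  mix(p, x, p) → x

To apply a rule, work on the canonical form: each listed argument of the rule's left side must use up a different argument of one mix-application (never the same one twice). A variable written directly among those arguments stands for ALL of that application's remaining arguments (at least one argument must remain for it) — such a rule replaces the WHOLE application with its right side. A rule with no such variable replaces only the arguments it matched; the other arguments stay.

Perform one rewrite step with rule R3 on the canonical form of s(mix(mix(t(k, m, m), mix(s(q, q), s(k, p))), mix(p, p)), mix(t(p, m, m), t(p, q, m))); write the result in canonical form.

Answer: s(mix(s(k, p), s(q, q), t(k, m, m)), mix(t(p, m, m), t(p, q, m)))

Derivation:
Canonical form:  s(mix(p, p, s(k, p), s(q, q), t(k, m, m)), mix(t(p, m, m), t(p, q, m)))
Apply R3:  consuming p, p;  x := mix(s(k, p), s(q, q), t(k, m, m))
Every leftover argument binds to the variable; the entire application is replaced.
Giving:  s(mix(s(k, p), s(q, q), t(k, m, m)), mix(t(p, m, m), t(p, q, m)))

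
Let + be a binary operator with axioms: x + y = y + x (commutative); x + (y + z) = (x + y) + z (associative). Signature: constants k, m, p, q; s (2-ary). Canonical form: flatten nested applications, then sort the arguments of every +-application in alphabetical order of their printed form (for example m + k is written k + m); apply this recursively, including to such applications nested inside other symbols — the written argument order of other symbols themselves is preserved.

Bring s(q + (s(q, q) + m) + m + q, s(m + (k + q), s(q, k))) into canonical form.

Answer: s(m + m + q + q + s(q, q), s(k + m + q, s(q, k)))

Derivation:
Descend into:  q + (s(q, q) + m) + m + q
Un-nest:  q + s(q, q) + m + m + q
Order the arguments:  m + m + q + q + s(q, q)
Put back:  s(m + m + q + q + s(q, q), s(k + m + q, s(q, k)))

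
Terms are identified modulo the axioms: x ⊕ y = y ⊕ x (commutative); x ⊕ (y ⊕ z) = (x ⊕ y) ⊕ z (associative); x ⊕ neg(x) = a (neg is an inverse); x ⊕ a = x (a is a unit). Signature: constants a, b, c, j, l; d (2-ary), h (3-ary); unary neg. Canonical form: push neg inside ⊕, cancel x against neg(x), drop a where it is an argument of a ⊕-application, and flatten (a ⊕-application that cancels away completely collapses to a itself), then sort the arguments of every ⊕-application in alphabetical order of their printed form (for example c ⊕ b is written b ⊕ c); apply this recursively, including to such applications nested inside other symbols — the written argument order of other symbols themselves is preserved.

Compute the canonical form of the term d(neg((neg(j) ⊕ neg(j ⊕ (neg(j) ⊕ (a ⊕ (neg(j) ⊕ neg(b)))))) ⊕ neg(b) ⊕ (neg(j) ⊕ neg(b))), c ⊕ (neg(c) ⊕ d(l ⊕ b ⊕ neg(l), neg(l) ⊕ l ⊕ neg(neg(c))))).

Focus inside:  (neg(j) ⊕ neg(j ⊕ (neg(j) ⊕ (a ⊕ (neg(j) ⊕ neg(b)))))) ⊕ neg(b) ⊕ (neg(j) ⊕ neg(b))
Push neg inside:  distribute neg over ⊕ and collapse double neg
Collect:  neg(j) ⊕ neg(b)
Sort arguments:  neg(b) ⊕ neg(j)
Rebuild:  d(b ⊕ j, d(b, c))

Answer: d(b ⊕ j, d(b, c))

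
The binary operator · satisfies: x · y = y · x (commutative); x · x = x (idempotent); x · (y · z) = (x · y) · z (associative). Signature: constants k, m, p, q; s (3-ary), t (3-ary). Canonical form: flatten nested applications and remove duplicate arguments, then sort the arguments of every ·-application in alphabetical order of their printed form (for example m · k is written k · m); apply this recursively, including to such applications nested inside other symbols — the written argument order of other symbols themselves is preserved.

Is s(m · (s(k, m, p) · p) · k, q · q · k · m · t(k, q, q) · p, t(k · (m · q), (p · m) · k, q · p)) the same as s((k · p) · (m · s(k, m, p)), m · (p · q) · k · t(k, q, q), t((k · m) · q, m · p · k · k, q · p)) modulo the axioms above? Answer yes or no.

Answer: yes — both canonical forms are s(k · m · p · s(k, m, p), k · m · p · q · t(k, q, q), t(k · m · q, k · m · p, p · q))

Derivation:
Left:  s(m · (s(k, m, p) · p) · k, q · q · k · m · t(k, q, q) · p, t(k · (m · q), (p · m) · k, q · p))
  Work inside:  q · q · k · m · t(k, q, q) · p
  Idempotence:  drop duplicate q
  Sort arguments:  k · m · p · q · t(k, q, q)
  Rebuild:  s(k · m · p · s(k, m, p), k · m · p · q · t(k, q, q), t(k · m · q, k · m · p, p · q))
Right:  s((k · p) · (m · s(k, m, p)), m · (p · q) · k · t(k, q, q), t((k · m) · q, m · p · k · k, q · p))
  Work inside:  m · (p · q) · k · t(k, q, q)
  Merge nested applications:  m · p · q · k · t(k, q, q)
  Sort:  k · m · p · q · t(k, q, q)
  Rebuild:  s(k · m · p · s(k, m, p), k · m · p · q · t(k, q, q), t(k · m · q, k · m · p, p · q))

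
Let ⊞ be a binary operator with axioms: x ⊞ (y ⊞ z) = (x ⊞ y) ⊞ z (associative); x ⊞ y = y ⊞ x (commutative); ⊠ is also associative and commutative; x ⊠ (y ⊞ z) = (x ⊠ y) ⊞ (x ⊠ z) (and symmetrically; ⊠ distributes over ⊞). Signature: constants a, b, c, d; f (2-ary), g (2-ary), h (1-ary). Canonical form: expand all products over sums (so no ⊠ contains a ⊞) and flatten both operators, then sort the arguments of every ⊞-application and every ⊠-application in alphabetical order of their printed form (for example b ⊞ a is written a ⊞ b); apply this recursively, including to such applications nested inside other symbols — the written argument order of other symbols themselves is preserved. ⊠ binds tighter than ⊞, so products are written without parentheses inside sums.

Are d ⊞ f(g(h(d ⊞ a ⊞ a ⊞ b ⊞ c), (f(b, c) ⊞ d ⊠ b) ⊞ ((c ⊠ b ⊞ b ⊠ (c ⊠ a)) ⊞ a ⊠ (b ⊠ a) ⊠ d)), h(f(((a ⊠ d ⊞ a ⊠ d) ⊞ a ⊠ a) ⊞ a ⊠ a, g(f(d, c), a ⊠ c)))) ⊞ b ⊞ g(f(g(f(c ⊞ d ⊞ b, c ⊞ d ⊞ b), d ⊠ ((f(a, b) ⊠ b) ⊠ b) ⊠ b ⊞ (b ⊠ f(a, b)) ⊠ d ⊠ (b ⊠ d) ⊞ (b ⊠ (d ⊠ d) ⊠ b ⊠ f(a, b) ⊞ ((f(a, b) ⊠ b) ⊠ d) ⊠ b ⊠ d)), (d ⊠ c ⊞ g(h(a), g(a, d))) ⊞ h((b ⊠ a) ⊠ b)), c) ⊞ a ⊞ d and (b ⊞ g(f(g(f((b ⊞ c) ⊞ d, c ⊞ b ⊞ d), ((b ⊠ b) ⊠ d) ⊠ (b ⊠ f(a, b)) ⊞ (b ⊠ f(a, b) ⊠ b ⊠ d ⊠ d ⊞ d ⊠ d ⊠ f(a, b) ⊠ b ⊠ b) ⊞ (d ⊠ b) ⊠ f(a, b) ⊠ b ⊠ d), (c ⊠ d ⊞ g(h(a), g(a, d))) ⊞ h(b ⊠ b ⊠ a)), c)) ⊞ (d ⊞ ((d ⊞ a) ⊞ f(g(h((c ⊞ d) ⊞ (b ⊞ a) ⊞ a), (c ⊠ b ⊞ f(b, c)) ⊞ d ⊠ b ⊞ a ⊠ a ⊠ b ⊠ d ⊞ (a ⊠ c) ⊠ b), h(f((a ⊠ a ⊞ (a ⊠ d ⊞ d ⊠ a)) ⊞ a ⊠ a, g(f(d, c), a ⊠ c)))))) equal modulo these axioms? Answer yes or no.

Left:  d ⊞ f(g(h(d ⊞ a ⊞ a ⊞ b ⊞ c), (f(b, c) ⊞ d ⊠ b) ⊞ ((c ⊠ b ⊞ b ⊠ (c ⊠ a)) ⊞ a ⊠ (b ⊠ a) ⊠ d)), h(f(((a ⊠ d ⊞ a ⊠ d) ⊞ a ⊠ a) ⊞ a ⊠ a, g(f(d, c), a ⊠ c)))) ⊞ b ⊞ g(f(g(f(c ⊞ d ⊞ b, c ⊞ d ⊞ b), d ⊠ ((f(a, b) ⊠ b) ⊠ b) ⊠ b ⊞ (b ⊠ f(a, b)) ⊠ d ⊠ (b ⊠ d) ⊞ (b ⊠ (d ⊠ d) ⊠ b ⊠ f(a, b) ⊞ ((f(a, b) ⊠ b) ⊠ d) ⊠ b ⊠ d)), (d ⊠ c ⊞ g(h(a), g(a, d))) ⊞ h((b ⊠ a) ⊠ b)), c) ⊞ a ⊞ d
  Un-nest:  d ⊞ f(g(h(a ⊞ a ⊞ b ⊞ c ⊞ d), a ⊠ a ⊠ b ⊠ d ⊞ a ⊠ b ⊠ c ⊞ b ⊠ c ⊞ b ⊠ d ⊞ f(b, c)), h(f(a ⊠ a ⊞ a ⊠ a ⊞ a ⊠ d ⊞ a ⊠ d, g(f(d, c), a ⊠ c)))) ⊞ b ⊞ g(f(g(f(b ⊞ c ⊞ d, b ⊞ c ⊞ d), b ⊠ b ⊠ b ⊠ d ⊠ f(a, b) ⊞ b ⊠ b ⊠ d ⊠ d ⊠ f(a, b) ⊞ b ⊠ b ⊠ d ⊠ d ⊠ f(a, b) ⊞ b ⊠ b ⊠ d ⊠ d ⊠ f(a, b)), c ⊠ d ⊞ g(h(a), g(a, d)) ⊞ h(a ⊠ b ⊠ b)), c) ⊞ a ⊞ d
  Sort:  a ⊞ b ⊞ d ⊞ d ⊞ f(g(h(a ⊞ a ⊞ b ⊞ c ⊞ d), a ⊠ a ⊠ b ⊠ d ⊞ a ⊠ b ⊠ c ⊞ b ⊠ c ⊞ b ⊠ d ⊞ f(b, c)), h(f(a ⊠ a ⊞ a ⊠ a ⊞ a ⊠ d ⊞ a ⊠ d, g(f(d, c), a ⊠ c)))) ⊞ g(f(g(f(b ⊞ c ⊞ d, b ⊞ c ⊞ d), b ⊠ b ⊠ b ⊠ d ⊠ f(a, b) ⊞ b ⊠ b ⊠ d ⊠ d ⊠ f(a, b) ⊞ b ⊠ b ⊠ d ⊠ d ⊠ f(a, b) ⊞ b ⊠ b ⊠ d ⊠ d ⊠ f(a, b)), c ⊠ d ⊞ g(h(a), g(a, d)) ⊞ h(a ⊠ b ⊠ b)), c)
Right:  (b ⊞ g(f(g(f((b ⊞ c) ⊞ d, c ⊞ b ⊞ d), ((b ⊠ b) ⊠ d) ⊠ (b ⊠ f(a, b)) ⊞ (b ⊠ f(a, b) ⊠ b ⊠ d ⊠ d ⊞ d ⊠ d ⊠ f(a, b) ⊠ b ⊠ b) ⊞ (d ⊠ b) ⊠ f(a, b) ⊠ b ⊠ d), (c ⊠ d ⊞ g(h(a), g(a, d))) ⊞ h(b ⊠ b ⊠ a)), c)) ⊞ (d ⊞ ((d ⊞ a) ⊞ f(g(h((c ⊞ d) ⊞ (b ⊞ a) ⊞ a), (c ⊠ b ⊞ f(b, c)) ⊞ d ⊠ b ⊞ a ⊠ a ⊠ b ⊠ d ⊞ (a ⊠ c) ⊠ b), h(f((a ⊠ a ⊞ (a ⊠ d ⊞ d ⊠ a)) ⊞ a ⊠ a, g(f(d, c), a ⊠ c))))))
  Merge nested applications:  b ⊞ g(f(g(f(b ⊞ c ⊞ d, b ⊞ c ⊞ d), b ⊠ b ⊠ b ⊠ d ⊠ f(a, b) ⊞ b ⊠ b ⊠ d ⊠ d ⊠ f(a, b) ⊞ b ⊠ b ⊠ d ⊠ d ⊠ f(a, b) ⊞ b ⊠ b ⊠ d ⊠ d ⊠ f(a, b)), c ⊠ d ⊞ g(h(a), g(a, d)) ⊞ h(a ⊠ b ⊠ b)), c) ⊞ d ⊞ d ⊞ a ⊞ f(g(h(a ⊞ a ⊞ b ⊞ c ⊞ d), a ⊠ a ⊠ b ⊠ d ⊞ a ⊠ b ⊠ c ⊞ b ⊠ c ⊞ b ⊠ d ⊞ f(b, c)), h(f(a ⊠ a ⊞ a ⊠ a ⊞ a ⊠ d ⊞ a ⊠ d, g(f(d, c), a ⊠ c))))
  Order the arguments:  a ⊞ b ⊞ d ⊞ d ⊞ f(g(h(a ⊞ a ⊞ b ⊞ c ⊞ d), a ⊠ a ⊠ b ⊠ d ⊞ a ⊠ b ⊠ c ⊞ b ⊠ c ⊞ b ⊠ d ⊞ f(b, c)), h(f(a ⊠ a ⊞ a ⊠ a ⊞ a ⊠ d ⊞ a ⊠ d, g(f(d, c), a ⊠ c)))) ⊞ g(f(g(f(b ⊞ c ⊞ d, b ⊞ c ⊞ d), b ⊠ b ⊠ b ⊠ d ⊠ f(a, b) ⊞ b ⊠ b ⊠ d ⊠ d ⊠ f(a, b) ⊞ b ⊠ b ⊠ d ⊠ d ⊠ f(a, b) ⊞ b ⊠ b ⊠ d ⊠ d ⊠ f(a, b)), c ⊠ d ⊞ g(h(a), g(a, d)) ⊞ h(a ⊠ b ⊠ b)), c)

Answer: yes — both canonical forms are a ⊞ b ⊞ d ⊞ d ⊞ f(g(h(a ⊞ a ⊞ b ⊞ c ⊞ d), a ⊠ a ⊠ b ⊠ d ⊞ a ⊠ b ⊠ c ⊞ b ⊠ c ⊞ b ⊠ d ⊞ f(b, c)), h(f(a ⊠ a ⊞ a ⊠ a ⊞ a ⊠ d ⊞ a ⊠ d, g(f(d, c), a ⊠ c)))) ⊞ g(f(g(f(b ⊞ c ⊞ d, b ⊞ c ⊞ d), b ⊠ b ⊠ b ⊠ d ⊠ f(a, b) ⊞ b ⊠ b ⊠ d ⊠ d ⊠ f(a, b) ⊞ b ⊠ b ⊠ d ⊠ d ⊠ f(a, b) ⊞ b ⊠ b ⊠ d ⊠ d ⊠ f(a, b)), c ⊠ d ⊞ g(h(a), g(a, d)) ⊞ h(a ⊠ b ⊠ b)), c)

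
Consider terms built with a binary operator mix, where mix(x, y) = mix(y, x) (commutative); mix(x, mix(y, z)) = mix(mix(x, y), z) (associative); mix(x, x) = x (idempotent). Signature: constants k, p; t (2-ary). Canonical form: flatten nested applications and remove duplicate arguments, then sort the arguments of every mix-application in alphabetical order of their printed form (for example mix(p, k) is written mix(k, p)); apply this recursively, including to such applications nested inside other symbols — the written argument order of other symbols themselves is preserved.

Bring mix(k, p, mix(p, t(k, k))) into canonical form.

Answer: mix(k, p, t(k, k))

Derivation:
Merge nested applications:  mix(k, p, p, t(k, k))
Idempotence:  drop duplicate p
Sort arguments:  mix(k, p, t(k, k))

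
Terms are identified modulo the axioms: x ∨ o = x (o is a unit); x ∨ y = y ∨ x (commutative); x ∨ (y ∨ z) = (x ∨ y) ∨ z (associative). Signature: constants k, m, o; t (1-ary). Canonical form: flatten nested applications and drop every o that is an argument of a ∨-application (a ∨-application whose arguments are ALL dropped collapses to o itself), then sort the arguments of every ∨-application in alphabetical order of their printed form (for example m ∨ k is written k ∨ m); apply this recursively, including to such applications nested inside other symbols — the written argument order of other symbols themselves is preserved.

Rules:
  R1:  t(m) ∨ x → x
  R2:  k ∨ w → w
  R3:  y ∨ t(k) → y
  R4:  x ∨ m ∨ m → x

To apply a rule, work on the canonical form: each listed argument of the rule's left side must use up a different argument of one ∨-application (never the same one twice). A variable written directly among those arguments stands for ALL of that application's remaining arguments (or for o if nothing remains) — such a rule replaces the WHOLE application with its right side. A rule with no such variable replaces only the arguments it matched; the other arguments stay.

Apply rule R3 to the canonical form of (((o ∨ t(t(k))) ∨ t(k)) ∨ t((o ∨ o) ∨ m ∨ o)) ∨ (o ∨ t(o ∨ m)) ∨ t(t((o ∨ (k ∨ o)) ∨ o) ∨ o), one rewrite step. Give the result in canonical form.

Canonical form:  t(k) ∨ t(m) ∨ t(m) ∨ t(t(k)) ∨ t(t(k))
Apply R3:  consuming t(k);  y := t(m) ∨ t(m) ∨ t(t(k)) ∨ t(t(k))
The variable takes the whole remainder — replace the entire application.
Giving:  t(m) ∨ t(m) ∨ t(t(k)) ∨ t(t(k))

Answer: t(m) ∨ t(m) ∨ t(t(k)) ∨ t(t(k))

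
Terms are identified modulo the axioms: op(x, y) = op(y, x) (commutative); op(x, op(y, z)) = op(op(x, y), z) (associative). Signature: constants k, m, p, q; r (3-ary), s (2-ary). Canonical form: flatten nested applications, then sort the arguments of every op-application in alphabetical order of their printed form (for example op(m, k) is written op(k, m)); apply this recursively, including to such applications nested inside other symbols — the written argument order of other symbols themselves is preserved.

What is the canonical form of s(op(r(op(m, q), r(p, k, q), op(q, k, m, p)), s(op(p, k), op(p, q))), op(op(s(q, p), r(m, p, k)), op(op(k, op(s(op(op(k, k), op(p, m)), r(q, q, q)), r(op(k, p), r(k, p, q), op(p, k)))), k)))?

Answer: s(op(r(op(m, q), r(p, k, q), op(k, m, p, q)), s(op(k, p), op(p, q))), op(k, k, r(m, p, k), r(op(k, p), r(k, p, q), op(k, p)), s(op(k, k, m, p), r(q, q, q)), s(q, p)))

Derivation:
Focus inside:  op(op(s(q, p), r(m, p, k)), op(op(k, op(s(op(op(k, k), op(p, m)), r(q, q, q)), r(op(k, p), r(k, p, q), op(p, k)))), k))
Flatten:  op(s(q, p), r(m, p, k), k, s(op(op(k, k), op(p, m)), r(q, q, q)), r(op(k, p), r(k, p, q), op(p, k)), k)
Simplify inside:  s(op(op(k, k), op(p, m)), r(q, q, q))  →  s(op(k, k, m, p), r(q, q, q))
Canonicalize subterm:  r(op(k, p), r(k, p, q), op(p, k))  →  r(op(k, p), r(k, p, q), op(k, p))
Sort arguments:  op(k, k, r(m, p, k), r(op(k, p), r(k, p, q), op(k, p)), s(op(k, k, m, p), r(q, q, q)), s(q, p))
Put back:  s(op(r(op(m, q), r(p, k, q), op(k, m, p, q)), s(op(k, p), op(p, q))), op(k, k, r(m, p, k), r(op(k, p), r(k, p, q), op(k, p)), s(op(k, k, m, p), r(q, q, q)), s(q, p)))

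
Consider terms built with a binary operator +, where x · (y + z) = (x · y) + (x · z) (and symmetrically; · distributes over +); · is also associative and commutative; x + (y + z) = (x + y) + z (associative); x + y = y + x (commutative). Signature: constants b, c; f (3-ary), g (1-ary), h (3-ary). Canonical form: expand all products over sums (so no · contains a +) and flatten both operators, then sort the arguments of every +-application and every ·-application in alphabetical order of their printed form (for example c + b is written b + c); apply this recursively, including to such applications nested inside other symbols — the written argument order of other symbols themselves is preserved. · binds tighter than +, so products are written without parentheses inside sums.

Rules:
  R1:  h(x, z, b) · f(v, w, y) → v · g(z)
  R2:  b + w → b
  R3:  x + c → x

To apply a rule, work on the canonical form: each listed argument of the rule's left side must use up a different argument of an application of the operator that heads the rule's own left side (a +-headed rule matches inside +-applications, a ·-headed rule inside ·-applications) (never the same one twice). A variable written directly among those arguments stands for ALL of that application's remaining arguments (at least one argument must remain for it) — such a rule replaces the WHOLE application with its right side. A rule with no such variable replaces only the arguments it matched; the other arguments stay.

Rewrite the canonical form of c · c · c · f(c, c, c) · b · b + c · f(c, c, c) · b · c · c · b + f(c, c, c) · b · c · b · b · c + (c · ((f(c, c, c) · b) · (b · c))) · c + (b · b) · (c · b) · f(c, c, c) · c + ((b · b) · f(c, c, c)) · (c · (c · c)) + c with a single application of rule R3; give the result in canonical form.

Answer: b · b · b · c · c · f(c, c, c) + b · b · b · c · c · f(c, c, c) + b · b · c · c · c · f(c, c, c) + b · b · c · c · c · f(c, c, c) + b · b · c · c · c · f(c, c, c) + b · b · c · c · c · f(c, c, c)

Derivation:
Canonical form:  b · b · b · c · c · f(c, c, c) + b · b · b · c · c · f(c, c, c) + b · b · c · c · c · f(c, c, c) + b · b · c · c · c · f(c, c, c) + b · b · c · c · c · f(c, c, c) + b · b · c · c · c · f(c, c, c) + c
R3 matches:  uses c;  x := b · b · b · c · c · f(c, c, c) + b · b · b · c · c · f(c, c, c) + b · b · c · c · c · f(c, c, c) + b · b · c · c · c · f(c, c, c) + b · b · c · c · c · f(c, c, c) + b · b · c · c · c · f(c, c, c)
The variable takes the whole remainder — replace the entire application.
Result:  b · b · b · c · c · f(c, c, c) + b · b · b · c · c · f(c, c, c) + b · b · c · c · c · f(c, c, c) + b · b · c · c · c · f(c, c, c) + b · b · c · c · c · f(c, c, c) + b · b · c · c · c · f(c, c, c)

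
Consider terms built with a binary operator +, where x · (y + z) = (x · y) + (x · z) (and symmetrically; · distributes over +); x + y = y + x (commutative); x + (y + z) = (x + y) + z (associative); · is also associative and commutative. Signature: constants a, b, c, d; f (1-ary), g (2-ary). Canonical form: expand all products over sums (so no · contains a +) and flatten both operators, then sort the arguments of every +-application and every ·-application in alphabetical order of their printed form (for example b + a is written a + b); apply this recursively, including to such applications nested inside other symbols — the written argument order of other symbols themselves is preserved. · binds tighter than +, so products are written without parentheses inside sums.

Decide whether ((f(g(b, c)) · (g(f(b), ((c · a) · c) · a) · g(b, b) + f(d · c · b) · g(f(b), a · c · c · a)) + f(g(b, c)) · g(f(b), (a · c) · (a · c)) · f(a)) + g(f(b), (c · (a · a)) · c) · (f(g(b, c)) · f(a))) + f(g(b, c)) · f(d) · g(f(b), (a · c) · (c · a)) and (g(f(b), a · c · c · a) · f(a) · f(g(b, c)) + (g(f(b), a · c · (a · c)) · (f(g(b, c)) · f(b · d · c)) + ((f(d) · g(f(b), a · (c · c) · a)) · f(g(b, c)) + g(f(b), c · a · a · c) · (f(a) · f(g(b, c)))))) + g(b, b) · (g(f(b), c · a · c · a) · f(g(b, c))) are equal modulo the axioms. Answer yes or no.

Left:  ((f(g(b, c)) · (g(f(b), ((c · a) · c) · a) · g(b, b) + f(d · c · b) · g(f(b), a · c · c · a)) + f(g(b, c)) · g(f(b), (a · c) · (a · c)) · f(a)) + g(f(b), (c · (a · a)) · c) · (f(g(b, c)) · f(a))) + f(g(b, c)) · f(d) · g(f(b), (a · c) · (c · a))
  Expand:  f(g(b, c)) · g(b, b) · g(f(b), a · a · c · c) + f(b · c · d) · f(g(b, c)) · g(f(b), a · a · c · c) + f(a) · f(g(b, c)) · g(f(b), a · a · c · c) + f(a) · f(g(b, c)) · g(f(b), a · a · c · c) + f(d) · f(g(b, c)) · g(f(b), a · a · c · c)
  Sort:  f(a) · f(g(b, c)) · g(f(b), a · a · c · c) + f(a) · f(g(b, c)) · g(f(b), a · a · c · c) + f(b · c · d) · f(g(b, c)) · g(f(b), a · a · c · c) + f(d) · f(g(b, c)) · g(f(b), a · a · c · c) + f(g(b, c)) · g(b, b) · g(f(b), a · a · c · c)
Right:  (g(f(b), a · c · c · a) · f(a) · f(g(b, c)) + (g(f(b), a · c · (a · c)) · (f(g(b, c)) · f(b · d · c)) + ((f(d) · g(f(b), a · (c · c) · a)) · f(g(b, c)) + g(f(b), c · a · a · c) · (f(a) · f(g(b, c)))))) + g(b, b) · (g(f(b), c · a · c · a) · f(g(b, c)))
  Merge nested applications:  f(a) · f(g(b, c)) · g(f(b), a · a · c · c) + f(b · c · d) · f(g(b, c)) · g(f(b), a · a · c · c) + f(d) · f(g(b, c)) · g(f(b), a · a · c · c) + f(a) · f(g(b, c)) · g(f(b), a · a · c · c) + f(g(b, c)) · g(b, b) · g(f(b), a · a · c · c)
  Order the arguments:  f(a) · f(g(b, c)) · g(f(b), a · a · c · c) + f(a) · f(g(b, c)) · g(f(b), a · a · c · c) + f(b · c · d) · f(g(b, c)) · g(f(b), a · a · c · c) + f(d) · f(g(b, c)) · g(f(b), a · a · c · c) + f(g(b, c)) · g(b, b) · g(f(b), a · a · c · c)

Answer: yes — both canonical forms are f(a) · f(g(b, c)) · g(f(b), a · a · c · c) + f(a) · f(g(b, c)) · g(f(b), a · a · c · c) + f(b · c · d) · f(g(b, c)) · g(f(b), a · a · c · c) + f(d) · f(g(b, c)) · g(f(b), a · a · c · c) + f(g(b, c)) · g(b, b) · g(f(b), a · a · c · c)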